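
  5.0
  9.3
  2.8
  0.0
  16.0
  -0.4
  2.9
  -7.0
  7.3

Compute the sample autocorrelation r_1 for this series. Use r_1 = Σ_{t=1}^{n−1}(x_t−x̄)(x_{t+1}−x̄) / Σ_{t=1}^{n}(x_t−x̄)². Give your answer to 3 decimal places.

Mean x̄ = (5.0 + 9.3 + 2.8 + 0.0 + 16.0 − 0.4 + 2.9 − 7.0 + 7.3)/9 = 3.9889
Numerator Σ_{t=1}^{8}(x_t−x̄)(x_{t+1}−x̄) = -116.4690
Denominator Σ(x_t−x̄)² = 342.9889
r_1 = -116.4690 / 342.9889 = -0.340

-0.340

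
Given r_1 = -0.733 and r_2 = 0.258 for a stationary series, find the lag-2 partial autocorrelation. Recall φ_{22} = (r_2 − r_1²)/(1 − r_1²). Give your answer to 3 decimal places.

-0.604

φ_{22} = (r_2 − r_1²) / (1 − r_1²)
r_1² = (-0.733)² = 0.537289
Numerator = 0.258 − 0.5373 = -0.2793; denominator = 1 − 0.5373 = 0.4627
φ_{22} = -0.2793 / 0.4627 = -0.604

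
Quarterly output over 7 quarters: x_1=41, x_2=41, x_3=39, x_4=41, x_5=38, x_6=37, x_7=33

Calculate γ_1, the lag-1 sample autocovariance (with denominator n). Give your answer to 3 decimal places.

Mean x̄ = (41 + 41 + 39 + 41 + 38 + 37 + 33)/7 = 38.5714
Deviations: 2.4286, 2.4286, 0.4286, 2.4286, -0.5714, -1.5714, -5.5714
Σ_{t=1}^{6}(x_t−x̄)(x_{t+1}−x̄) = 16.2449
γ_1 = 16.2449 / 7 = 2.321

2.321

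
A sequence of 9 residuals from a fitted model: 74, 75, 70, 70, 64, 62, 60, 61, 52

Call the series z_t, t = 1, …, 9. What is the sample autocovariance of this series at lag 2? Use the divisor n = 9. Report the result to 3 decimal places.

Mean z̄ = (74 + 75 + 70 + 70 + 64 + 62 + 60 + 61 + 52)/9 = 65.3333
Σ_{t=1}^{7}(z_t−z̄)(z_{t+2}−z̄) = 156.4444
γ_2 = 156.4444 / 9 = 17.383

17.383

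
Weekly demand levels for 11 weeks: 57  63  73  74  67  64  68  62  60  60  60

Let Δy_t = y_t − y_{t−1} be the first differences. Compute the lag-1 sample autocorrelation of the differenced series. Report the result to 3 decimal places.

First differences Δy: 6, 10, 1, -7, -3, 4, -6, -2, 0, 0
Mean of differences = 0.3000
Numerator Σ(Δy_t−Δȳ)(Δy_{t+1}−Δȳ) = 60.8100
Denominator Σ(Δy_t−Δȳ)² = 250.1000
r_1(Δy) = 60.8100 / 250.1000 = 0.243

0.243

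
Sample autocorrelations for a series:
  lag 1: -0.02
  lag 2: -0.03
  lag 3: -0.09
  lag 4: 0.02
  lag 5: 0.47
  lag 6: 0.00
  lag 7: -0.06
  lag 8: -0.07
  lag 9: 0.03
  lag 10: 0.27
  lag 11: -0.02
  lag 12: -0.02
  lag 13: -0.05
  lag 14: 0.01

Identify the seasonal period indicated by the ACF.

5

The largest autocorrelation is r_5 = 0.47, with a weaker echo at lag 10 (0.27); the remaining lags stay at or below 0.03.
The dominant spike at lag 5 indicates a seasonal period of 5.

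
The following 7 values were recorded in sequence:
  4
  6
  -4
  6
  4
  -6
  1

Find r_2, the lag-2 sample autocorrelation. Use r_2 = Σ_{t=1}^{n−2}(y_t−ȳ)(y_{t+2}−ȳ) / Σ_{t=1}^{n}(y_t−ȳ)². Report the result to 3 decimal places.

-0.303

Mean ȳ = (4 + 6 − 4 + 6 + 4 − 6 + 1)/7 = 1.5714
Deviations from mean: 2.4286, 4.4286, -5.5714, 4.4286, 2.4286, -7.5714, -0.5714
Numerator Σ_{t=1}^{5}(y_t−ȳ)(y_{t+2}−ȳ) = -42.3673
Denominator Σ(y_t−ȳ)² = 139.7143
r_2 = -42.3673 / 139.7143 = -0.303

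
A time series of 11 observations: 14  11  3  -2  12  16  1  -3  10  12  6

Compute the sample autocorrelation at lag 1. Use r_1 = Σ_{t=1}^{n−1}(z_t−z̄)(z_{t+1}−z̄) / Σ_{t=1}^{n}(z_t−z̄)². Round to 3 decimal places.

Mean z̄ = (14 + 11 + 3 − 2 + 12 + 16 + 1 − 3 + 10 + 12 + 6)/11 = 7.2727
Numerator Σ_{t=1}^{10}(z_t−z̄)(z_{t+1}−z̄) = 34.7438
Denominator Σ(z_t−z̄)² = 438.1818
r_1 = 34.7438 / 438.1818 = 0.079

0.079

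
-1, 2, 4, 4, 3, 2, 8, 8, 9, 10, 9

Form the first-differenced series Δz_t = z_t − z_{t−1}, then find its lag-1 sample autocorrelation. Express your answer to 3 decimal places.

-0.182

First differences Δz: 3, 2, 0, -1, -1, 6, 0, 1, 1, -1
Mean of differences = 1.0000
Numerator Σ(Δz_t−Δz̄)(Δz_{t+1}−Δz̄) = -8.0000
Denominator Σ(Δz_t−Δz̄)² = 44.0000
r_1(Δz) = -8.0000 / 44.0000 = -0.182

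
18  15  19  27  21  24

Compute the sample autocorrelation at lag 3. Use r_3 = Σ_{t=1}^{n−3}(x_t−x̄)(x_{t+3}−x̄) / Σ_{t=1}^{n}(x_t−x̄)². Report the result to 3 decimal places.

-0.261

Mean x̄ = (18 + 15 + 19 + 27 + 21 + 24)/6 = 20.6667
Deviations from mean: -2.6667, -5.6667, -1.6667, 6.3333, 0.3333, 3.3333
Σ(x_t−x̄)(x_{t+3}−x̄) = (-16.8889) + (-1.8889) + (-5.5556) = -24.3333
Denominator Σ(x_t−x̄)² = 93.3333
r_3 = -24.3333 / 93.3333 = -0.261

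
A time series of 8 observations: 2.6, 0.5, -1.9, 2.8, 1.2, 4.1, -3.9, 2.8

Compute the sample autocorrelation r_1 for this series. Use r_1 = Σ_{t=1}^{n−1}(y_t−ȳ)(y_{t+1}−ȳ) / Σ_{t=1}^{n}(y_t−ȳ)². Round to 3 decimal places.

Mean ȳ = (2.6 + 0.5 − 1.9 + 2.8 + 1.2 + 4.1 − 3.9 + 2.8)/8 = 1.0250
Numerator Σ_{t=1}^{7}(y_t−ȳ)(y_{t+1}−ȳ) = -27.5206
Denominator Σ(y_t−ȳ)² = 51.3550
r_1 = -27.5206 / 51.3550 = -0.536

-0.536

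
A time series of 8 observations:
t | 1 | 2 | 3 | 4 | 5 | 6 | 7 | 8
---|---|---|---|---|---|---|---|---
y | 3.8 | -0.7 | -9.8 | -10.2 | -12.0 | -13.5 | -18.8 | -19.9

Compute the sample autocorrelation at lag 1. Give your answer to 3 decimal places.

0.544

Mean ȳ = (3.8 − 0.7 − 9.8 − 10.2 − 12.0 − 13.5 − 18.8 − 19.9)/8 = -10.1375
Deviations from mean: 13.9375, 9.4375, 0.3375, -0.0625, -1.8625, -3.3625, -8.6625, -9.7625
Σ(y_t−ȳ)(y_{t+1}−ȳ) = (131.5352) + (3.1852) + (-0.0211) + (0.1164) + (6.2627) + (29.1277) + (84.5677) = 254.7736
Denominator Σ(y_t−ȳ)² = 468.5588
r_1 = 254.7736 / 468.5588 = 0.544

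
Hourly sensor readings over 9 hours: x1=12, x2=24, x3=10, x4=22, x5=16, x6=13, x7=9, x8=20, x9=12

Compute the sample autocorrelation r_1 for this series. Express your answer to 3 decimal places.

Mean x̄ = (12 + 24 + 10 + 22 + 16 + 13 + 9 + 20 + 12)/9 = 15.3333
Numerator Σ_{t=1}^{8}(x_t−x̄)(x_{t+1}−x̄) = -138.1111
Denominator Σ(x_t−x̄)² = 238.0000
r_1 = -138.1111 / 238.0000 = -0.580

-0.580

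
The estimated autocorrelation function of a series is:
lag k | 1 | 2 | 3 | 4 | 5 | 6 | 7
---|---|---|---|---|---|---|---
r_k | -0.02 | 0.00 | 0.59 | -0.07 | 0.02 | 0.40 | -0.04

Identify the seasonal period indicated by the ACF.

3

The largest autocorrelation is r_3 = 0.59, with a weaker echo at lag 6 (0.40); the remaining lags stay at or below 0.02.
The dominant spike at lag 3 indicates a seasonal period of 3.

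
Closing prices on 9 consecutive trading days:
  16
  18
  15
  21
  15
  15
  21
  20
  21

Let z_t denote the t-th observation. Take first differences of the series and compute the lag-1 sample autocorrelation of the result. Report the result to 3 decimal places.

-0.573

First differences Δz: 2, -3, 6, -6, 0, 6, -1, 1
Mean of differences = 0.6250
Numerator Σ(Δz_t−Δz̄)(Δz_{t+1}−Δz̄) = -68.6406
Denominator Σ(Δz_t−Δz̄)² = 119.8750
r_1(Δz) = -68.6406 / 119.8750 = -0.573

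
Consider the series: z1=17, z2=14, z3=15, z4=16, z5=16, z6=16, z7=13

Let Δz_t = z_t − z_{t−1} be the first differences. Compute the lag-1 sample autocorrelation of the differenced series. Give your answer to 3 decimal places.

-0.064

First differences Δz: -3, 1, 1, 0, 0, -3
Mean of differences = -0.6667
Numerator Σ(Δz_t−Δz̄)(Δz_{t+1}−Δz̄) = -1.1111
Denominator Σ(Δz_t−Δz̄)² = 17.3333
r_1(Δz) = -1.1111 / 17.3333 = -0.064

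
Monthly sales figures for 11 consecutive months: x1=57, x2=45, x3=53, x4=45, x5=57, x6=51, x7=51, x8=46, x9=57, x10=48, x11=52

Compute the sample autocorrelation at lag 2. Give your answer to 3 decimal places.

0.369

Mean x̄ = (57 + 45 + 53 + 45 + 57 + 51 + 51 + 46 + 57 + 48 + 52)/11 = 51.0909
Numerator Σ_{t=1}^{9}(x_t−x̄)(x_{t+2}−x̄) = 80.7107
Denominator Σ(x_t−x̄)² = 218.9091
r_2 = 80.7107 / 218.9091 = 0.369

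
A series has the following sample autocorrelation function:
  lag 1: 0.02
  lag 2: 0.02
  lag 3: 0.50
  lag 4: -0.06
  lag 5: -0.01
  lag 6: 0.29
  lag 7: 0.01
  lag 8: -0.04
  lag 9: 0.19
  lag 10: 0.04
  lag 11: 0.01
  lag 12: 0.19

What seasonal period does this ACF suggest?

The largest autocorrelation is r_3 = 0.50, with weaker echoes at lags 6 (0.29), 9 (0.19) and 12 (0.19); the remaining lags stay at or below 0.04.
The dominant spike at lag 3 indicates a seasonal period of 3.

3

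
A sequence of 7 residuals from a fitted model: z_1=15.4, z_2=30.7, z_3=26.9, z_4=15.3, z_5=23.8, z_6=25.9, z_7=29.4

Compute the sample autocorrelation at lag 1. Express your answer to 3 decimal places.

Mean z̄ = (15.4 + 30.7 + 26.9 + 15.3 + 23.8 + 25.9 + 29.4)/7 = 23.9143
Numerator Σ_{t=1}^{6}(z_t−z̄)(z_{t+1}−z̄) = -51.5845
Denominator Σ(z_t−z̄)² = 235.7086
r_1 = -51.5845 / 235.7086 = -0.219

-0.219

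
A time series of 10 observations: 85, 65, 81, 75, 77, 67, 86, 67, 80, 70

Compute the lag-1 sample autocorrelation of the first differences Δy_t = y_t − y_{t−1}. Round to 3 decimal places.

First differences Δy: -20, 16, -6, 2, -10, 19, -19, 13, -10
Mean of differences = -1.6667
Numerator Σ(Δy_t−Δȳ)(Δy_{t+1}−Δȳ) = -1353.7778
Denominator Σ(Δy_t−Δȳ)² = 1762.0000
r_1(Δy) = -1353.7778 / 1762.0000 = -0.768

-0.768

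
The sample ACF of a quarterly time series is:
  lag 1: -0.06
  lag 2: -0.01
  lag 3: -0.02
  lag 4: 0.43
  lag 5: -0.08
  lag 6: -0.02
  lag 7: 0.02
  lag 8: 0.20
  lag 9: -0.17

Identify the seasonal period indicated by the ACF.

4

The largest autocorrelation is r_4 = 0.43, with a weaker echo at lag 8 (0.20); the remaining lags stay at or below 0.02.
The dominant spike at lag 4 indicates a seasonal period of 4.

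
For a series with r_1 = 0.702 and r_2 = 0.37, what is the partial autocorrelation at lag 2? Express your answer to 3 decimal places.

φ_{22} = (r_2 − r_1²) / (1 − r_1²)
r_1² = (0.702)² = 0.492804
Numerator = 0.37 − 0.4928 = -0.1228; denominator = 1 − 0.4928 = 0.5072
φ_{22} = -0.1228 / 0.5072 = -0.242

-0.242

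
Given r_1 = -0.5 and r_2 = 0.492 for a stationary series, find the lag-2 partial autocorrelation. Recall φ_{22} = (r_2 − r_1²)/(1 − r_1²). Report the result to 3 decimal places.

0.323

φ_{22} = (r_2 − r_1²) / (1 − r_1²)
r_1² = (-0.5)² = 0.25
Numerator = 0.492 − 0.2500 = 0.2420; denominator = 1 − 0.2500 = 0.7500
φ_{22} = 0.2420 / 0.7500 = 0.323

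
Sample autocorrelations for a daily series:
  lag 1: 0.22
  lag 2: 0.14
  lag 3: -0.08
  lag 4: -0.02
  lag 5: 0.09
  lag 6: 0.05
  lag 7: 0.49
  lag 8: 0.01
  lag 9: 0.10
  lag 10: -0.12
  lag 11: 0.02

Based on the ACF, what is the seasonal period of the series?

7

The largest autocorrelation is r_7 = 0.49; the remaining lags stay at or below 0.22. The elevated value at lag 1 (0.22), dropping to 0.14 at lag 2, reflects decaying short-term dependence rather than seasonality.
The dominant spike at lag 7 indicates a seasonal period of 7.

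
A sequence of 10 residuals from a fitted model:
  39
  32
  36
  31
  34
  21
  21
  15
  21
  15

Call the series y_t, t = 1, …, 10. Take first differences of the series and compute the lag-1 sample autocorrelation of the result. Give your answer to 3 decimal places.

-0.675

First differences Δy: -7, 4, -5, 3, -13, 0, -6, 6, -6
Mean of differences = -2.6667
Numerator Σ(Δy_t−Δȳ)(Δy_{t+1}−Δȳ) = -210.4444
Denominator Σ(Δy_t−Δȳ)² = 312.0000
r_1(Δy) = -210.4444 / 312.0000 = -0.675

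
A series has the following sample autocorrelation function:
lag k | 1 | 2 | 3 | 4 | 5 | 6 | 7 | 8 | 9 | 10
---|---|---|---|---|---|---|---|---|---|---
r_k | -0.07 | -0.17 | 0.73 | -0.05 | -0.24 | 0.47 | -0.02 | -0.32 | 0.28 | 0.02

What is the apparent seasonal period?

The largest autocorrelation is r_3 = 0.73, with weaker echoes at lags 6 (0.47) and 9 (0.28); the remaining lags stay at or below 0.02.
The dominant spike at lag 3 indicates a seasonal period of 3.

3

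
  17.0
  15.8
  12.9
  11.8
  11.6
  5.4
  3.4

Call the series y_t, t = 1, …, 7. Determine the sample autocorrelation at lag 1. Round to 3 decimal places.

0.516

Mean ȳ = (17.0 + 15.8 + 12.9 + 11.8 + 11.6 + 5.4 + 3.4)/7 = 11.1286
Numerator Σ_{t=1}^{6}(y_t−ȳ)(y_{t+1}−ȳ) = 78.7820
Denominator Σ(y_t−ȳ)² = 152.6543
r_1 = 78.7820 / 152.6543 = 0.516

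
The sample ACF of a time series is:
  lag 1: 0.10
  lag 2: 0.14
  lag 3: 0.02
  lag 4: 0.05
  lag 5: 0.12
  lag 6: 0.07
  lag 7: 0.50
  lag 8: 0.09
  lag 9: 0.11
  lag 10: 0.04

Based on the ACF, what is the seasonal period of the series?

7

The largest autocorrelation is r_7 = 0.50; the remaining lags stay at or below 0.14.
The dominant spike at lag 7 indicates a seasonal period of 7.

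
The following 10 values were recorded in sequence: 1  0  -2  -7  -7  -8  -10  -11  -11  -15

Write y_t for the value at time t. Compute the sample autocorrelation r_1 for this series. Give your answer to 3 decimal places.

0.631

Mean ȳ = (1 + 0 − 2 − 7 − 7 − 8 − 10 − 11 − 11 − 15)/10 = -7.0000
Numerator Σ_{t=1}^{9}(y_t−ȳ)(y_{t+1}−ȳ) = 154.0000
Denominator Σ(y_t−ȳ)² = 244.0000
r_1 = 154.0000 / 244.0000 = 0.631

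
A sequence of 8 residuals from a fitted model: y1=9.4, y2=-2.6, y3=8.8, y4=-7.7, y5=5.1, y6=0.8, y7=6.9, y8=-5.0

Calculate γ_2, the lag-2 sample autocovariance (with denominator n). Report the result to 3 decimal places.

Mean ȳ = (9.4 − 2.6 + 8.8 − 7.7 + 5.1 + 0.8 + 6.9 − 5.0)/8 = 1.9625
Σ_{t=1}^{6}(y_t−ȳ)(y_{t+2}−ȳ) = 151.2097
γ_2 = 151.2097 / 8 = 18.901

18.901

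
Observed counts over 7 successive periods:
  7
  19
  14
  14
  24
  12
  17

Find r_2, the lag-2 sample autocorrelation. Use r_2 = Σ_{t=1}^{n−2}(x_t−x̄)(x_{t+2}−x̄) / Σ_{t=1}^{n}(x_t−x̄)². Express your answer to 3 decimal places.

0.079

Mean x̄ = (7 + 19 + 14 + 14 + 24 + 12 + 17)/7 = 15.2857
Deviations from mean: -8.2857, 3.7143, -1.2857, -1.2857, 8.7143, -3.2857, 1.7143
Σ(x_t−x̄)(x_{t+2}−x̄) = (10.6531) + (-4.7755) + (-11.2041) + (4.2245) + (14.9388) = 13.8367
Denominator Σ(x_t−x̄)² = 175.4286
r_2 = 13.8367 / 175.4286 = 0.079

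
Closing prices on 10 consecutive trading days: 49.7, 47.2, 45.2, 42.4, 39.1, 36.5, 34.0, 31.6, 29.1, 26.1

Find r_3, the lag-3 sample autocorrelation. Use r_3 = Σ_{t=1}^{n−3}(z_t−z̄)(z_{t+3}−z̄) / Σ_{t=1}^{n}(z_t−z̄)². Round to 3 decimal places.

Mean z̄ = (49.7 + 47.2 + 45.2 + 42.4 + 39.1 + 36.5 + 34.0 + 31.6 + 29.1 + 26.1)/10 = 38.0900
Σ(z_t−z̄)(z_{t+3}−z̄) = (50.0391) + (9.2011) + (-11.3049) + (-17.6279) + (-6.5549) + (14.2941) + (49.0391) = 87.0857
Denominator Σ(z_t−z̄)² = 573.8890
r_3 = 87.0857 / 573.8890 = 0.152

0.152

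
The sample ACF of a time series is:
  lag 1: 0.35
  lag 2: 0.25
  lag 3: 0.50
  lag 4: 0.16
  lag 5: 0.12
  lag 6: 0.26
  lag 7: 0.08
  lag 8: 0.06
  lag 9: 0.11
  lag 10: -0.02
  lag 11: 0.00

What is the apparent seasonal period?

The largest autocorrelation is r_3 = 0.50; the remaining lags stay at or below 0.35. The elevated value at lag 1 (0.35), dropping to 0.25 at lag 2, reflects decaying short-term dependence rather than seasonality.
The dominant spike at lag 3 indicates a seasonal period of 3.

3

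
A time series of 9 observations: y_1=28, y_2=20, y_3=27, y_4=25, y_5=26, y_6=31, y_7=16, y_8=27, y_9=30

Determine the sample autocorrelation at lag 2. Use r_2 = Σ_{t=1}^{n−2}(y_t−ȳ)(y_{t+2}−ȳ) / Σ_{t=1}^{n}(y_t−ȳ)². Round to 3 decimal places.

Mean ȳ = (28 + 20 + 27 + 25 + 26 + 31 + 16 + 27 + 30)/9 = 25.5556
Numerator Σ_{t=1}^{7}(y_t−ȳ)(y_{t+2}−ȳ) = -34.6173
Denominator Σ(y_t−ȳ)² = 182.2222
r_2 = -34.6173 / 182.2222 = -0.190

-0.190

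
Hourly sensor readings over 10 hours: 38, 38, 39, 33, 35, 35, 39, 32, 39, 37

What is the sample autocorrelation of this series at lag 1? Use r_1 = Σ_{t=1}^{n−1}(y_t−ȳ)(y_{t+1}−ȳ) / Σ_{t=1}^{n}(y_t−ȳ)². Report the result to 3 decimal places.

-0.335

Mean ȳ = (38 + 38 + 39 + 33 + 35 + 35 + 39 + 32 + 39 + 37)/10 = 36.5000
Numerator Σ_{t=1}^{9}(y_t−ȳ)(y_{t+1}−ȳ) = -20.2500
Denominator Σ(y_t−ȳ)² = 60.5000
r_1 = -20.2500 / 60.5000 = -0.335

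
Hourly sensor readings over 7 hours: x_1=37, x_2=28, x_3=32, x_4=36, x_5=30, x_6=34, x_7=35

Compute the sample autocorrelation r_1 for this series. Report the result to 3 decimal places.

-0.421

Mean x̄ = (37 + 28 + 32 + 36 + 30 + 34 + 35)/7 = 33.1429
Deviations from mean: 3.8571, -5.1429, -1.1429, 2.8571, -3.1429, 0.8571, 1.8571
Numerator Σ_{t=1}^{6}(x_t−x̄)(x_{t+1}−x̄) = -27.3061
Denominator Σ(x_t−x̄)² = 64.8571
r_1 = -27.3061 / 64.8571 = -0.421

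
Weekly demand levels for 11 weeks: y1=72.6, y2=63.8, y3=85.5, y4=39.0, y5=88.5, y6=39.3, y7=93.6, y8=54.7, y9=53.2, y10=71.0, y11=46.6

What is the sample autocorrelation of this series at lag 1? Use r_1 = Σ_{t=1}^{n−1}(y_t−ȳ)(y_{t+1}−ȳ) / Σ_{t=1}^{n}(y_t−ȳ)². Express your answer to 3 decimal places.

-0.755

Mean ȳ = (72.6 + 63.8 + 85.5 + 39.0 + 88.5 + 39.3 + 93.6 + 54.7 + 53.2 + 71.0 + 46.6)/11 = 64.3455
Numerator Σ_{t=1}^{10}(y_t−ȳ)(y_{t+1}−ȳ) = -2869.0021
Denominator Σ(y_t−ȳ)² = 3801.3273
r_1 = -2869.0021 / 3801.3273 = -0.755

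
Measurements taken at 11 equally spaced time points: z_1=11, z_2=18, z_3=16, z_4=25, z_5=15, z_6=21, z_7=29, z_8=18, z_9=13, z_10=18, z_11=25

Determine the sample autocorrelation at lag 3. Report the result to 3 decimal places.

Mean z̄ = (11 + 18 + 16 + 25 + 15 + 21 + 29 + 18 + 13 + 18 + 25)/11 = 19.0000
Numerator Σ_{t=1}^{8}(z_t−z̄)(z_{t+3}−z̄) = -14.0000
Denominator Σ(z_t−z̄)² = 304.0000
r_3 = -14.0000 / 304.0000 = -0.046

-0.046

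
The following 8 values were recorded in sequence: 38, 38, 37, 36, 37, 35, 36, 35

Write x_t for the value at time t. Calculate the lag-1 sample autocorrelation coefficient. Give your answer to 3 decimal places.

Mean x̄ = (38 + 38 + 37 + 36 + 37 + 35 + 36 + 35)/8 = 36.5000
Deviations from mean: 1.5000, 1.5000, 0.5000, -0.5000, 0.5000, -1.5000, -0.5000, -1.5000
Σ(x_t−x̄)(x_{t+1}−x̄) = (2.2500) + (0.7500) + (-0.2500) + (-0.2500) + (-0.7500) + (0.7500) + (0.7500) = 3.2500
Denominator Σ(x_t−x̄)² = 10.0000
r_1 = 3.2500 / 10.0000 = 0.325

0.325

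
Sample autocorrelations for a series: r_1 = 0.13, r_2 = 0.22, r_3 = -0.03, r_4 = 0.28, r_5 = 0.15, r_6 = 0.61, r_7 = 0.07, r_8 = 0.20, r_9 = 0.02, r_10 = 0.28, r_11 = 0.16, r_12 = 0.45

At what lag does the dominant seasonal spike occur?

6

The largest autocorrelation is r_6 = 0.61, with a weaker echo at lag 12 (0.45); the remaining lags stay at or below 0.28.
The dominant spike at lag 6 indicates a seasonal period of 6.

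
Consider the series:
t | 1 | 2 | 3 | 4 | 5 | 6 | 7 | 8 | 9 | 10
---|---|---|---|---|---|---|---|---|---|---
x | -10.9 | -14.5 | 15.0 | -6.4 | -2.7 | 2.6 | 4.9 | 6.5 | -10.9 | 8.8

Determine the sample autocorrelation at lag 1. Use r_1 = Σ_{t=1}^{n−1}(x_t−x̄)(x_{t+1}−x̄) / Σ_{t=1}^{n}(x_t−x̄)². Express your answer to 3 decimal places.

-0.314

Mean x̄ = (-10.9 − 14.5 + 15.0 − 6.4 − 2.7 + 2.6 + 4.9 + 6.5 − 10.9 + 8.8)/10 = -0.7600
Numerator Σ_{t=1}^{9}(x_t−x̄)(x_{t+1}−x̄) = -272.1276
Denominator Σ(x_t−x̄)² = 865.8040
r_1 = -272.1276 / 865.8040 = -0.314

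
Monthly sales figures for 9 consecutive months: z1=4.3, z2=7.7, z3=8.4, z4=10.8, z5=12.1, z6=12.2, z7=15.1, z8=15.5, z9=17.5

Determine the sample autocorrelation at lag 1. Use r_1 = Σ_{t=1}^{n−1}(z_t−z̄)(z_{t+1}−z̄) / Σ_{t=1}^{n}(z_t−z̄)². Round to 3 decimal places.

Mean z̄ = (4.3 + 7.7 + 8.4 + 10.8 + 12.1 + 12.2 + 15.1 + 15.5 + 17.5)/9 = 11.5111
Numerator Σ_{t=1}^{8}(z_t−z̄)(z_{t+1}−z̄) = 82.2154
Denominator Σ(z_t−z̄)² = 142.1889
r_1 = 82.2154 / 142.1889 = 0.578

0.578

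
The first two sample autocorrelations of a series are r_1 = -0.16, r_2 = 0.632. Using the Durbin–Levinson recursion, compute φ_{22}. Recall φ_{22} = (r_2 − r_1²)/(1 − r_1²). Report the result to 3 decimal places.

0.622

φ_{22} = (r_2 − r_1²) / (1 − r_1²)
r_1² = (-0.16)² = 0.0256
Numerator = 0.632 − 0.0256 = 0.6064; denominator = 1 − 0.0256 = 0.9744
φ_{22} = 0.6064 / 0.9744 = 0.622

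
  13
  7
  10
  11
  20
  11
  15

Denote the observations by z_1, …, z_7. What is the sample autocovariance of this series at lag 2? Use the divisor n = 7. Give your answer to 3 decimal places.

1.356

Mean z̄ = (13 + 7 + 10 + 11 + 20 + 11 + 15)/7 = 12.4286
Deviations: 0.5714, -5.4286, -2.4286, -1.4286, 7.5714, -1.4286, 2.5714
Σ_{t=1}^{5}(z_t−z̄)(z_{t+2}−z̄) = 9.4898
γ_2 = 9.4898 / 7 = 1.356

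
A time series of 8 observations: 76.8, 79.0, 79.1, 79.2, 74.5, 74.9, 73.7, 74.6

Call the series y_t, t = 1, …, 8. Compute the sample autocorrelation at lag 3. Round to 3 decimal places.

Mean ȳ = (76.8 + 79.0 + 79.1 + 79.2 + 74.5 + 74.9 + 73.7 + 74.6)/8 = 76.4750
Σ(y_t−ȳ)(y_{t+3}−ȳ) = (0.8856) + (-4.9869) + (-4.1344) + (-7.5619) + (3.7031) = -12.0944
Denominator Σ(y_t−ȳ)² = 38.3950
r_3 = -12.0944 / 38.3950 = -0.315

-0.315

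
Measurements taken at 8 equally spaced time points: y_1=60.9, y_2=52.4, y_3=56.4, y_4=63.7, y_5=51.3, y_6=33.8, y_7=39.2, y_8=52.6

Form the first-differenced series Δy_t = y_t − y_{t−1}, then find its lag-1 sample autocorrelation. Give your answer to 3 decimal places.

0.103

First differences Δy: -8.5, 4.0, 7.3, -12.4, -17.5, 5.4, 13.4
Mean of differences = -1.1857
Numerator Σ(Δy_t−Δȳ)(Δy_{t+1}−Δȳ) = 82.4827
Denominator Σ(Δy_t−Δȳ)² = 800.4286
r_1(Δy) = 82.4827 / 800.4286 = 0.103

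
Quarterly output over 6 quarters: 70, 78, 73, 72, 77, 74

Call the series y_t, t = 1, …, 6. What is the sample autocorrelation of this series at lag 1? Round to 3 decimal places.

Mean ȳ = (70 + 78 + 73 + 72 + 77 + 74)/6 = 74.0000
Deviations from mean: -4.0000, 4.0000, -1.0000, -2.0000, 3.0000, 0.0000
Σ(y_t−ȳ)(y_{t+1}−ȳ) = (-16.0000) + (-4.0000) + (2.0000) + (-6.0000) + (0.0000) = -24.0000
Denominator Σ(y_t−ȳ)² = 46.0000
r_1 = -24.0000 / 46.0000 = -0.522

-0.522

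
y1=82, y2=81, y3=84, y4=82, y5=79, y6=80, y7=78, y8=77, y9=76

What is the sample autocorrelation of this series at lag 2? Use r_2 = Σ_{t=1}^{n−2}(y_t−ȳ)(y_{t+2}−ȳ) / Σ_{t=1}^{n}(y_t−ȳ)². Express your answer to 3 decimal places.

0.297

Mean ȳ = (82 + 81 + 84 + 82 + 79 + 80 + 78 + 77 + 76)/9 = 79.8889
Numerator Σ_{t=1}^{7}(y_t−ȳ)(y_{t+2}−ȳ) = 16.3086
Denominator Σ(y_t−ȳ)² = 54.8889
r_2 = 16.3086 / 54.8889 = 0.297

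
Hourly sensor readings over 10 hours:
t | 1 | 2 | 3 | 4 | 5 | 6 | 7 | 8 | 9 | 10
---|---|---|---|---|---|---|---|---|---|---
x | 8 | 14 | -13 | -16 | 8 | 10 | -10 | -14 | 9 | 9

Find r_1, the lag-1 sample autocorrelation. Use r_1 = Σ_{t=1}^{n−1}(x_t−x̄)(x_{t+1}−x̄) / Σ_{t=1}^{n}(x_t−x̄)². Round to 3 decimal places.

0.070

Mean x̄ = (8 + 14 − 13 − 16 + 8 + 10 − 10 − 14 + 9 + 9)/10 = 0.5000
Numerator Σ_{t=1}^{9}(x_t−x̄)(x_{t+1}−x̄) = 90.7500
Denominator Σ(x_t−x̄)² = 1304.5000
r_1 = 90.7500 / 1304.5000 = 0.070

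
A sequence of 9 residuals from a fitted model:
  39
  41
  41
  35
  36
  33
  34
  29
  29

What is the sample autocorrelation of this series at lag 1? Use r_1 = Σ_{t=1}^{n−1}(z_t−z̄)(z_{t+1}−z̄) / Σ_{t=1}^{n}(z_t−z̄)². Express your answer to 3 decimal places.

0.610

Mean z̄ = (39 + 41 + 41 + 35 + 36 + 33 + 34 + 29 + 29)/9 = 35.2222
Numerator Σ_{t=1}^{8}(z_t−z̄)(z_{t+1}−z̄) = 101.0617
Denominator Σ(z_t−z̄)² = 165.5556
r_1 = 101.0617 / 165.5556 = 0.610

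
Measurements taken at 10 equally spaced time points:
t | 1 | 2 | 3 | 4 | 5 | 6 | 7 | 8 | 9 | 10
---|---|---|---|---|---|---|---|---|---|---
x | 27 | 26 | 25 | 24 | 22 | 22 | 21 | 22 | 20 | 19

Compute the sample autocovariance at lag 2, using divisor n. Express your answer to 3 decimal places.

Mean x̄ = (27 + 26 + 25 + 24 + 22 + 22 + 21 + 22 + 20 + 19)/10 = 22.8000
Σ_{t=1}^{8}(x_t−x̄)(x_{t+2}−x̄) = 20.5200
γ_2 = 20.5200 / 10 = 2.052

2.052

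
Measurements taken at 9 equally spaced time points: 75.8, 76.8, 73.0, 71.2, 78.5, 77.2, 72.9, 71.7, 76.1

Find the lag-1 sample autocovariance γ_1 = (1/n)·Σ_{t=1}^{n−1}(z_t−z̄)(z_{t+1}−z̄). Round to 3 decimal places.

Mean z̄ = (75.8 + 76.8 + 73.0 + 71.2 + 78.5 + 77.2 + 72.9 + 71.7 + 76.1)/9 = 74.8000
Σ_{t=1}^{8}(z_t−z̄)(z_{t+1}−z̄) = -2.2600
γ_1 = -2.2600 / 9 = -0.251

-0.251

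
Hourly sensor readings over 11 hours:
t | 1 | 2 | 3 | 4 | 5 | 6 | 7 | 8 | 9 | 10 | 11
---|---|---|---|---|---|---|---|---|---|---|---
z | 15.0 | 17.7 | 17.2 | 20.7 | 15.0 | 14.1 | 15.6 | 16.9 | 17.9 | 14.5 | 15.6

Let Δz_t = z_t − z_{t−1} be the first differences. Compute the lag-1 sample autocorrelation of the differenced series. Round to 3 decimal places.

-0.325

First differences Δz: 2.7, -0.5, 3.5, -5.7, -0.9, 1.5, 1.3, 1.0, -3.4, 1.1
Mean of differences = 0.0600
Numerator Σ(Δz_t−Δz̄)(Δz_{t+1}−Δz̄) = -22.9716
Denominator Σ(Δz_t−Δz̄)² = 70.7640
r_1(Δz) = -22.9716 / 70.7640 = -0.325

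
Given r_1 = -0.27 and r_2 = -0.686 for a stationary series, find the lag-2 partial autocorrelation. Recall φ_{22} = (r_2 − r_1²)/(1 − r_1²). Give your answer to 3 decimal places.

-0.819

φ_{22} = (r_2 − r_1²) / (1 − r_1²)
r_1² = (-0.27)² = 0.0729
Numerator = -0.686 − 0.0729 = -0.7589; denominator = 1 − 0.0729 = 0.9271
φ_{22} = -0.7589 / 0.9271 = -0.819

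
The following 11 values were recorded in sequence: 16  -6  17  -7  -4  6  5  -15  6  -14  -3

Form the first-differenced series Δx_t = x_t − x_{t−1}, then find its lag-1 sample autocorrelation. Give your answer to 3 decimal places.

-0.717

First differences Δx: -22, 23, -24, 3, 10, -1, -20, 21, -20, 11
Mean of differences = -1.9000
Numerator Σ(Δx_t−Δx̄)(Δx_{t+1}−Δx̄) = -2168.8100
Denominator Σ(Δx_t−Δx̄)² = 3024.9000
r_1(Δx) = -2168.8100 / 3024.9000 = -0.717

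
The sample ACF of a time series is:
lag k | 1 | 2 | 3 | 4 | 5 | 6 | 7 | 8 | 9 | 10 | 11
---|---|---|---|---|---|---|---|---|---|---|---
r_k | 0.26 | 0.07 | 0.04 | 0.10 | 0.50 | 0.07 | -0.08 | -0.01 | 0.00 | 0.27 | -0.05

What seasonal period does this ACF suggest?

5

The largest autocorrelation is r_5 = 0.50, with a weaker echo at lag 10 (0.27); the remaining lags stay at or below 0.26. The elevated value at lag 1 (0.26), dropping to 0.07 at lag 2, reflects decaying short-term dependence rather than seasonality.
The dominant spike at lag 5 indicates a seasonal period of 5.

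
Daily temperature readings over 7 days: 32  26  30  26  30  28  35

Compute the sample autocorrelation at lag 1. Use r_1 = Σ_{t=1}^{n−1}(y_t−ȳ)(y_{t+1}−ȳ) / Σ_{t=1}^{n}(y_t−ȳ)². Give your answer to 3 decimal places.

Mean ȳ = (32 + 26 + 30 + 26 + 30 + 28 + 35)/7 = 29.5714
Deviations from mean: 2.4286, -3.5714, 0.4286, -3.5714, 0.4286, -1.5714, 5.4286
Numerator Σ_{t=1}^{6}(y_t−ȳ)(y_{t+1}−ȳ) = -22.4694
Denominator Σ(y_t−ȳ)² = 63.7143
r_1 = -22.4694 / 63.7143 = -0.353

-0.353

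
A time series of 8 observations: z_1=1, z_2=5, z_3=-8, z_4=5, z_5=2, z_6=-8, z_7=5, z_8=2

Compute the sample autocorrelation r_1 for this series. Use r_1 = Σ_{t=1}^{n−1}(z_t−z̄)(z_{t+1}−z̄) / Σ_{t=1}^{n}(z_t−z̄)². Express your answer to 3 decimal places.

-0.532

Mean z̄ = (1 + 5 − 8 + 5 + 2 − 8 + 5 + 2)/8 = 0.5000
Deviations from mean: 0.5000, 4.5000, -8.5000, 4.5000, 1.5000, -8.5000, 4.5000, 1.5000
Numerator Σ_{t=1}^{7}(z_t−z̄)(z_{t+1}−z̄) = -111.7500
Denominator Σ(z_t−z̄)² = 210.0000
r_1 = -111.7500 / 210.0000 = -0.532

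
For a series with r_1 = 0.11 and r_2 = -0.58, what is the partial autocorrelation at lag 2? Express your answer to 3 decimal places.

-0.599

φ_{22} = (r_2 − r_1²) / (1 − r_1²)
r_1² = (0.11)² = 0.0121
Numerator = -0.58 − 0.0121 = -0.5921; denominator = 1 − 0.0121 = 0.9879
φ_{22} = -0.5921 / 0.9879 = -0.599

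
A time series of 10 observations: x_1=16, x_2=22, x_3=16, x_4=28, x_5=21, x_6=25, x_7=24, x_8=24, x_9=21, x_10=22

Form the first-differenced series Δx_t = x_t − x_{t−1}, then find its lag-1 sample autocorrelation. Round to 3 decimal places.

-0.787

First differences Δx: 6, -6, 12, -7, 4, -1, 0, -3, 1
Mean of differences = 0.6667
Numerator Σ(Δx_t−Δx̄)(Δx_{t+1}−Δx̄) = -226.7778
Denominator Σ(Δx_t−Δx̄)² = 288.0000
r_1(Δx) = -226.7778 / 288.0000 = -0.787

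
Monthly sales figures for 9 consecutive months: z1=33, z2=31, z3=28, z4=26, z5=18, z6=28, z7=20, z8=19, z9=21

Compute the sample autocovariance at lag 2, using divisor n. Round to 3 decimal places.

Mean z̄ = (33 + 31 + 28 + 26 + 18 + 28 + 20 + 19 + 21)/9 = 24.8889
Σ_{t=1}^{7}(z_t−z̄)(z_{t+2}−z̄) = 48.4198
γ_2 = 48.4198 / 9 = 5.380

5.380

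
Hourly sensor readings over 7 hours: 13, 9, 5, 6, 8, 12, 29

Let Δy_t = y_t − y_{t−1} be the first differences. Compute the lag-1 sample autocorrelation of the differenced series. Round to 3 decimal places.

First differences Δy: -4, -4, 1, 2, 4, 17
Mean of differences = 2.6667
Numerator Σ(Δy_t−Δȳ)(Δy_{t+1}−Δȳ) = 74.8889
Denominator Σ(Δy_t−Δȳ)² = 299.3333
r_1(Δy) = 74.8889 / 299.3333 = 0.250

0.250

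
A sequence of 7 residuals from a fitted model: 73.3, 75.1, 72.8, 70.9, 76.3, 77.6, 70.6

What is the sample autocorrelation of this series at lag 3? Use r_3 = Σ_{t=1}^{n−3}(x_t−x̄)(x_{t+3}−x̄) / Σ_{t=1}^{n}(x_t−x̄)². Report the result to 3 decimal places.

Mean x̄ = (73.3 + 75.1 + 72.8 + 70.9 + 76.3 + 77.6 + 70.6)/7 = 73.8000
Σ(x_t−x̄)(x_{t+3}−x̄) = (1.4500) + (3.2500) + (-3.8000) + (9.2800) = 10.1800
Denominator Σ(x_t−x̄)² = 42.2800
r_3 = 10.1800 / 42.2800 = 0.241

0.241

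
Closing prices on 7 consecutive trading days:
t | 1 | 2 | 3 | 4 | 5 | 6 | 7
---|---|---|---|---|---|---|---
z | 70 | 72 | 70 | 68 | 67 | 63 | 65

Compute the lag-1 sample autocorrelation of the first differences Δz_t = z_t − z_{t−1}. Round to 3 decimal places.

First differences Δz: 2, -2, -2, -1, -4, 2
Mean of differences = -0.8333
Numerator Σ(Δz_t−Δz̄)(Δz_{t+1}−Δz̄) = -10.1944
Denominator Σ(Δz_t−Δz̄)² = 28.8333
r_1(Δz) = -10.1944 / 28.8333 = -0.354

-0.354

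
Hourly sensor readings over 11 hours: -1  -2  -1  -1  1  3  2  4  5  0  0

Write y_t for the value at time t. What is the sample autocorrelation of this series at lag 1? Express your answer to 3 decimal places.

Mean ȳ = (-1 − 2 − 1 − 1 + 1 + 3 + 2 + 4 + 5 + 0 + 0)/11 = 0.9091
Numerator Σ_{t=1}^{10}(y_t−ȳ)(y_{t+1}−ȳ) = 30.1736
Denominator Σ(y_t−ȳ)² = 52.9091
r_1 = 30.1736 / 52.9091 = 0.570

0.570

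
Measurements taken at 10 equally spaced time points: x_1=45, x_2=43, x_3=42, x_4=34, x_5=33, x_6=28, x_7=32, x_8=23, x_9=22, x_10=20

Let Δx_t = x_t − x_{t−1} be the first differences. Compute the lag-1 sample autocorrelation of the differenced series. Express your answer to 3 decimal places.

First differences Δx: -2, -1, -8, -1, -5, 4, -9, -1, -2
Mean of differences = -2.7778
Numerator Σ(Δx_t−Δx̄)(Δx_{t+1}−Δx̄) = -88.0494
Denominator Σ(Δx_t−Δx̄)² = 127.5556
r_1(Δx) = -88.0494 / 127.5556 = -0.690

-0.690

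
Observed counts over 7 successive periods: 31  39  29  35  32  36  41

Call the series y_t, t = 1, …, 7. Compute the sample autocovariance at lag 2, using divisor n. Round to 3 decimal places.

Mean ȳ = (31 + 39 + 29 + 35 + 32 + 36 + 41)/7 = 34.7143
Deviations: -3.7143, 4.2857, -5.7143, 0.2857, -2.7143, 1.2857, 6.2857
Σ_{t=1}^{5}(y_t−ȳ)(y_{t+2}−ȳ) = 21.2653
γ_2 = 21.2653 / 7 = 3.038

3.038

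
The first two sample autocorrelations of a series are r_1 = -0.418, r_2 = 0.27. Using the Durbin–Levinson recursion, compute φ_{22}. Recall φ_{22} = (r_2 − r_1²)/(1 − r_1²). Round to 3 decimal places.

φ_{22} = (r_2 − r_1²) / (1 − r_1²)
r_1² = (-0.418)² = 0.174724
Numerator = 0.27 − 0.1747 = 0.0953; denominator = 1 − 0.1747 = 0.8253
φ_{22} = 0.0953 / 0.8253 = 0.115

0.115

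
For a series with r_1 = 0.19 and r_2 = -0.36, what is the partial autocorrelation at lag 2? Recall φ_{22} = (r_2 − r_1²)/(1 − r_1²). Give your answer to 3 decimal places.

φ_{22} = (r_2 − r_1²) / (1 − r_1²)
r_1² = (0.19)² = 0.0361
Numerator = -0.36 − 0.0361 = -0.3961; denominator = 1 − 0.0361 = 0.9639
φ_{22} = -0.3961 / 0.9639 = -0.411

-0.411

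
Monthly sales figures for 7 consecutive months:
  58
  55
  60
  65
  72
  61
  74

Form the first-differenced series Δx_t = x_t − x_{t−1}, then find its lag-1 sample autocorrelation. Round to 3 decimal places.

-0.558

First differences Δx: -3, 5, 5, 7, -11, 13
Mean of differences = 2.6667
Numerator Σ(Δx_t−Δx̄)(Δx_{t+1}−Δx̄) = -198.1111
Denominator Σ(Δx_t−Δx̄)² = 355.3333
r_1(Δx) = -198.1111 / 355.3333 = -0.558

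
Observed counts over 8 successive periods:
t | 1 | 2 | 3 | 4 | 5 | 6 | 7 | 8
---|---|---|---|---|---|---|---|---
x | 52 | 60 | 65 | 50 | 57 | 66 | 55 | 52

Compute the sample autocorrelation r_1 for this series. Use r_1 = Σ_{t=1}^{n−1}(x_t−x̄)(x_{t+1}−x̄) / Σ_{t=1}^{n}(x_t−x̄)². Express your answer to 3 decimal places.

-0.220

Mean x̄ = (52 + 60 + 65 + 50 + 57 + 66 + 55 + 52)/8 = 57.1250
Numerator Σ_{t=1}^{7}(x_t−x̄)(x_{t+1}−x̄) = -56.3906
Denominator Σ(x_t−x̄)² = 256.8750
r_1 = -56.3906 / 256.8750 = -0.220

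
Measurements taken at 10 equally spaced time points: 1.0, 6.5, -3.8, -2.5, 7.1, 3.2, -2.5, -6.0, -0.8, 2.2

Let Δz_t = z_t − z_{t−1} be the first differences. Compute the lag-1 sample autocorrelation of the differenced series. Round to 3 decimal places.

-0.167

First differences Δz: 5.5, -10.3, 1.3, 9.6, -3.9, -5.7, -3.5, 5.2, 3.0
Mean of differences = 0.1333
Numerator Σ(Δz_t−Δz̄)(Δz_{t+1}−Δz̄) = -54.4644
Denominator Σ(Δz_t−Δz̄)² = 326.0200
r_1(Δz) = -54.4644 / 326.0200 = -0.167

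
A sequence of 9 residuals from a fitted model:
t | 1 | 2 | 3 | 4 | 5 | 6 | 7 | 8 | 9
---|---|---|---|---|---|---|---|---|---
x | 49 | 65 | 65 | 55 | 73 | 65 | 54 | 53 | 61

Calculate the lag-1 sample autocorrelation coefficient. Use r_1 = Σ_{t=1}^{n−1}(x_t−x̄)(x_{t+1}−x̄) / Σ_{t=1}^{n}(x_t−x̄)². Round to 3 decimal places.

-0.105

Mean x̄ = (49 + 65 + 65 + 55 + 73 + 65 + 54 + 53 + 61)/9 = 60.0000
Numerator Σ_{t=1}^{8}(x_t−x̄)(x_{t+1}−x̄) = -50.0000
Denominator Σ(x_t−x̄)² = 476.0000
r_1 = -50.0000 / 476.0000 = -0.105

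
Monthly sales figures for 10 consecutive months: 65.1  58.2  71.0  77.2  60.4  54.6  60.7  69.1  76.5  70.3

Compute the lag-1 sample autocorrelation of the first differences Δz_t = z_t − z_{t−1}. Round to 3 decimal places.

First differences Δz: -6.9, 12.8, 6.2, -16.8, -5.8, 6.1, 8.4, 7.4, -6.2
Mean of differences = 0.5778
Numerator Σ(Δz_t−Δz̄)(Δz_{t+1}−Δz̄) = 5.5528
Denominator Σ(Δz_t−Δz̄)² = 763.7356
r_1(Δz) = 5.5528 / 763.7356 = 0.007

0.007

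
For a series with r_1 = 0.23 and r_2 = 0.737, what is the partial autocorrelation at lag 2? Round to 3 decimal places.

0.722

φ_{22} = (r_2 − r_1²) / (1 − r_1²)
r_1² = (0.23)² = 0.0529
Numerator = 0.737 − 0.0529 = 0.6841; denominator = 1 − 0.0529 = 0.9471
φ_{22} = 0.6841 / 0.9471 = 0.722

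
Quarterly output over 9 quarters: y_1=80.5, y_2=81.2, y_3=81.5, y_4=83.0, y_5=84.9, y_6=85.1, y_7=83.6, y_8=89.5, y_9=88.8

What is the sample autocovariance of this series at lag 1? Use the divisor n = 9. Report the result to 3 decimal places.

4.768

Mean ȳ = (80.5 + 81.2 + 81.5 + 83.0 + 84.9 + 85.1 + 83.6 + 89.5 + 88.8)/9 = 84.2333
Σ_{t=1}^{8}(y_t−ȳ)(y_{t+1}−ȳ) = 42.9089
γ_1 = 42.9089 / 9 = 4.768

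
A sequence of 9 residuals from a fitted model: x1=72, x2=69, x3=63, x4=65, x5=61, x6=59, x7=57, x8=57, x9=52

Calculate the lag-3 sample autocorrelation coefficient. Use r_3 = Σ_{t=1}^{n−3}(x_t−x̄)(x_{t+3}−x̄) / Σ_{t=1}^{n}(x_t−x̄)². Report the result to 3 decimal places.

0.124

Mean x̄ = (72 + 69 + 63 + 65 + 61 + 59 + 57 + 57 + 52)/9 = 61.6667
Σ(x_t−x̄)(x_{t+3}−x̄) = (34.4444) + (-4.8889) + (-3.5556) + (-15.5556) + (3.1111) + (25.7778) = 39.3333
Denominator Σ(x_t−x̄)² = 318.0000
r_3 = 39.3333 / 318.0000 = 0.124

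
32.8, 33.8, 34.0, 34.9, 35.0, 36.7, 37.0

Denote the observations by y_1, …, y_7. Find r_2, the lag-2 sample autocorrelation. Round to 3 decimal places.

0.142

Mean ȳ = (32.8 + 33.8 + 34.0 + 34.9 + 35.0 + 36.7 + 37.0)/7 = 34.8857
Deviations from mean: -2.0857, -1.0857, -0.8857, 0.0143, 0.1143, 1.8143, 2.1143
Σ(y_t−ȳ)(y_{t+2}−ȳ) = (1.8473) + (-0.0155) + (-0.1012) + (0.0259) + (0.2416) = 1.9982
Denominator Σ(y_t−ȳ)² = 14.0886
r_2 = 1.9982 / 14.0886 = 0.142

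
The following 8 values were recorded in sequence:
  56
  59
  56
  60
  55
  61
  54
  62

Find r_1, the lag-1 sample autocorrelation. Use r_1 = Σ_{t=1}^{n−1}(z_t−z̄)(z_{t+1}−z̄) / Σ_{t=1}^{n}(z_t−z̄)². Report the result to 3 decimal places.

Mean z̄ = (56 + 59 + 56 + 60 + 55 + 61 + 54 + 62)/8 = 57.8750
Numerator Σ_{t=1}^{7}(z_t−z̄)(z_{t+1}−z̄) = -51.3906
Denominator Σ(z_t−z̄)² = 62.8750
r_1 = -51.3906 / 62.8750 = -0.817

-0.817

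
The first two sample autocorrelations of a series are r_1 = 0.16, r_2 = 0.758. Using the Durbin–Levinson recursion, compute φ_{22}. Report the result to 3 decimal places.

φ_{22} = (r_2 − r_1²) / (1 − r_1²)
r_1² = (0.16)² = 0.0256
Numerator = 0.758 − 0.0256 = 0.7324; denominator = 1 − 0.0256 = 0.9744
φ_{22} = 0.7324 / 0.9744 = 0.752

0.752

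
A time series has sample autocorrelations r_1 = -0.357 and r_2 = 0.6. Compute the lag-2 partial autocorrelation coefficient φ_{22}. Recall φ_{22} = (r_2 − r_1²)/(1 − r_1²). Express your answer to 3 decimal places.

φ_{22} = (r_2 − r_1²) / (1 − r_1²)
r_1² = (-0.357)² = 0.127449
Numerator = 0.6 − 0.1274 = 0.4726; denominator = 1 − 0.1274 = 0.8726
φ_{22} = 0.4726 / 0.8726 = 0.542

0.542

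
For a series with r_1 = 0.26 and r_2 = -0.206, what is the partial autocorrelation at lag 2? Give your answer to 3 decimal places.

φ_{22} = (r_2 − r_1²) / (1 − r_1²)
r_1² = (0.26)² = 0.0676
Numerator = -0.206 − 0.0676 = -0.2736; denominator = 1 − 0.0676 = 0.9324
φ_{22} = -0.2736 / 0.9324 = -0.293

-0.293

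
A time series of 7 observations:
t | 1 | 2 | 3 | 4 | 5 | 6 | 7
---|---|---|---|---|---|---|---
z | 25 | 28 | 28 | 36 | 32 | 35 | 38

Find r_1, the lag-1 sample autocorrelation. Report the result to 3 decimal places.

0.323

Mean z̄ = (25 + 28 + 28 + 36 + 32 + 35 + 38)/7 = 31.7143
Deviations from mean: -6.7143, -3.7143, -3.7143, 4.2857, 0.2857, 3.2857, 6.2857
Numerator Σ_{t=1}^{6}(z_t−z̄)(z_{t+1}−z̄) = 45.6327
Denominator Σ(z_t−z̄)² = 141.4286
r_1 = 45.6327 / 141.4286 = 0.323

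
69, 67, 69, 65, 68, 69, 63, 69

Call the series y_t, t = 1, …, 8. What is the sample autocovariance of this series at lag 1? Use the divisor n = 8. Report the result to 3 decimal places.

-2.471

Mean ȳ = (69 + 67 + 69 + 65 + 68 + 69 + 63 + 69)/8 = 67.3750
Σ_{t=1}^{7}(y_t−ȳ)(y_{t+1}−ȳ) = -19.7656
γ_1 = -19.7656 / 8 = -2.471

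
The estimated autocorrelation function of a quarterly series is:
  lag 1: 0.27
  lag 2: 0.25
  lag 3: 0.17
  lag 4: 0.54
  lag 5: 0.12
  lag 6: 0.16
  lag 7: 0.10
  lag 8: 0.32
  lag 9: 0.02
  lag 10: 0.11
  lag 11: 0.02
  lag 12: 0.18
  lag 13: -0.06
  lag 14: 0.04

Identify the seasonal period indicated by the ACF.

4

The largest autocorrelation is r_4 = 0.54, with a weaker echo at lag 8 (0.32); the remaining lags stay at or below 0.27. The elevated value at lag 1 (0.27), dropping to 0.25 at lag 2, reflects decaying short-term dependence rather than seasonality.
The dominant spike at lag 4 indicates a seasonal period of 4.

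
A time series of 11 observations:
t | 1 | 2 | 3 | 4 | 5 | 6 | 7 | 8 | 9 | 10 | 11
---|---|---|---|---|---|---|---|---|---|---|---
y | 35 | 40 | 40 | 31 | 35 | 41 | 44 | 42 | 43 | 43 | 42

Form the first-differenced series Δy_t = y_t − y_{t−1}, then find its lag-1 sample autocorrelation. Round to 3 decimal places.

First differences Δy: 5, 0, -9, 4, 6, 3, -2, 1, 0, -1
Mean of differences = 0.7000
Numerator Σ(Δy_t−Δȳ)(Δy_{t+1}−Δȳ) = -4.5900
Denominator Σ(Δy_t−Δȳ)² = 168.1000
r_1(Δy) = -4.5900 / 168.1000 = -0.027

-0.027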